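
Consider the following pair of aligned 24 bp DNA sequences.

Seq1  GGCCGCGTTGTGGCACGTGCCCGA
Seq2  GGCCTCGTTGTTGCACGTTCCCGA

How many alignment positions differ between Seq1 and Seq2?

Mismatches occur at site 5 (G↔T), site 12 (G↔T), site 19 (G↔T).
That gives 3 mismatches out of 24 aligned sites, so the Hamming distance is 3.

3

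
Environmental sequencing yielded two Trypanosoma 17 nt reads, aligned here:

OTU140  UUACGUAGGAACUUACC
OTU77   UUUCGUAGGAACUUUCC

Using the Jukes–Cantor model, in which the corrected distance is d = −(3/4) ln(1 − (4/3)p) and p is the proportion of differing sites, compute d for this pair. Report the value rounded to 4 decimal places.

0.1280

The sequences differ at positions 3 (A/U), 15 (A/U).
p = 2/17 = 0.117647.
d = −0.75 · ln(1 − (4/3)·0.117647) = −0.75 · ln(0.843137) = −0.75 · (-0.170626) = 0.1280.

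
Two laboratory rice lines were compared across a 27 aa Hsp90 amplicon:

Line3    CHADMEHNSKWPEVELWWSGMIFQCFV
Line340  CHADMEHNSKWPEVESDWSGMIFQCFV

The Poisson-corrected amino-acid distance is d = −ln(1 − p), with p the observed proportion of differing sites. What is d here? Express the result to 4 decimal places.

0.0770

Differing sites — 16:L/S; 17:W/D.
p = 2/27 = 0.074074.
d = −ln(1 − 0.074074) = −ln(0.925926) = 0.0770.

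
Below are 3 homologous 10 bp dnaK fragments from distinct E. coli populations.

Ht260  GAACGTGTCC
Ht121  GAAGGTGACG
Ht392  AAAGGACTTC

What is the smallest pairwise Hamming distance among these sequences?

3

Pairwise Hamming distances:
  Ht260 vs Ht121: 3
  Ht260 vs Ht392: 5
  Ht121 vs Ht392: 6
The smallest is 3, between Ht260 and Ht121.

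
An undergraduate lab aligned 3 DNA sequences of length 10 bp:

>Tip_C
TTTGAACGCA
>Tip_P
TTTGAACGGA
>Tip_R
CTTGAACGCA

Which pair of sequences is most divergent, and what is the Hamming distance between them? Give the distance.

Pairwise Hamming distances:
  Tip_C vs Tip_P: 1
  Tip_C vs Tip_R: 1
  Tip_P vs Tip_R: 2
The largest is 2, between Tip_P and Tip_R.

2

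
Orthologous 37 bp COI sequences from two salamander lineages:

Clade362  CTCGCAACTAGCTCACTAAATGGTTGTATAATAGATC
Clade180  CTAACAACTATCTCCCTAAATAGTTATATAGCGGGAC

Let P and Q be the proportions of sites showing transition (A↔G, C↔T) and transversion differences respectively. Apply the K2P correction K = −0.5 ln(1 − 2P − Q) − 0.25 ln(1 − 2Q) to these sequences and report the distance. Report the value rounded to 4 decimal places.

0.3941

Differing sites — 3:C/A (Tv); 4:G/A (Ti); 11:G/T (Tv); 15:A/C (Tv); 22:G/A (Ti); 26:G/A (Ti); 31:A/G (Ti); 32:T/C (Ti); 33:A/G (Ti); 35:A/G (Ti); 36:T/A (Tv).
Of the 11 differences, 7 transitions and 4 transversions over 37 sites: P = 7/37 = 0.189189, Q = 4/37 = 0.108108.
d = −0.5·ln(0.513514) − 0.25·ln(0.783784) = −0.5·(-0.666478) − 0.25·(-0.243622) = 0.3941.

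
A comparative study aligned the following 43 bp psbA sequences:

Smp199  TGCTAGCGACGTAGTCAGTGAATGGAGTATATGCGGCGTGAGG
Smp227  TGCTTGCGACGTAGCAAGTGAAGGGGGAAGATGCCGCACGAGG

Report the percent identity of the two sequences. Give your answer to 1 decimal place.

76.7%

Mismatches occur at site 5 (A↔T), site 15 (T↔C), site 16 (C↔A), site 23 (T↔G), site 26 (A↔G), site 28 (T↔A), site 30 (T↔G), site 35 (G↔C), site 38 (G↔A), site 39 (T↔C).
33 of the 43 sites match, so the percent identity is 33/43 × 100 = 76.7%.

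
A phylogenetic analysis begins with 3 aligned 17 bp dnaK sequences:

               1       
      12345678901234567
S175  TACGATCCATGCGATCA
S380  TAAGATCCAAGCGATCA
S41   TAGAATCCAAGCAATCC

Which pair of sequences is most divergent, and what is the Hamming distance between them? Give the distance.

Pairwise Hamming distances:
  S175 vs S380: 2
  S175 vs S41: 5
  S380 vs S41: 4
The largest is 5, between S175 and S41.

5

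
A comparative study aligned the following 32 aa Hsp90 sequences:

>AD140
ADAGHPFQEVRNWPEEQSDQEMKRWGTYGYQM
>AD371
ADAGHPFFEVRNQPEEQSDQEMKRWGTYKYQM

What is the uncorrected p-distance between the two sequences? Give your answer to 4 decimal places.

0.0938

The sequences differ at positions 8 (Q/F), 13 (W/Q), 29 (G/K).
There are 3 differences over 32 sites, so p = 3/32 = 0.0938.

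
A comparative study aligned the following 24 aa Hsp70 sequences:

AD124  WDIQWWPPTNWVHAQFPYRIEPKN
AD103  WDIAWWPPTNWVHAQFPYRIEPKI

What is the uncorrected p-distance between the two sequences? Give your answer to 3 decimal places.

The sequences differ at positions 4 (Q/A), 24 (N/I).
There are 2 differences over 24 sites, so p = 2/24 = 0.083.

0.083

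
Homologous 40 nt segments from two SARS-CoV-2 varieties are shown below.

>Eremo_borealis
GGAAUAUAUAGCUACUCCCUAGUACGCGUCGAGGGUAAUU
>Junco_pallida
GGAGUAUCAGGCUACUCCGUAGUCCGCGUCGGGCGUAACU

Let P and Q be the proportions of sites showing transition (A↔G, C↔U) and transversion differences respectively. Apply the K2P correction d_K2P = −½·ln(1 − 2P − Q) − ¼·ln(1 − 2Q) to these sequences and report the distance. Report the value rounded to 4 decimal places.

0.2684

Mismatches occur at site 4 (A/G, transition), site 8 (A/C, transversion), site 9 (U/A, transversion), site 10 (A/G, transition), site 19 (C/G, transversion), site 24 (A/C, transversion), site 32 (A/G, transition), site 34 (G/C, transversion), site 39 (U/C, transition).
Of the 9 differences, 4 transitions and 5 transversions over 40 sites: P = 4/40 = 0.100000, Q = 5/40 = 0.125000.
d = −0.5·ln(0.675000) − 0.25·ln(0.750000) = −0.5·(-0.393043) − 0.25·(-0.287682) = 0.2684.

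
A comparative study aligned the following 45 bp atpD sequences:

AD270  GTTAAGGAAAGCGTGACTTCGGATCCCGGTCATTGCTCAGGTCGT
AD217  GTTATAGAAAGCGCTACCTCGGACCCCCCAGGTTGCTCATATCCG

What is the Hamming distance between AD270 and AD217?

15

Differing sites — 5:A/T; 6:G/A; 14:T/C; 15:G/T; 18:T/C; 24:T/C; 28:G/C; 29:G/C; 30:T/A; 31:C/G; 32:A/G; 40:G/T; 41:G/A; 44:G/C; 45:T/G.
That gives 15 mismatches out of 45 aligned sites, so the Hamming distance is 15.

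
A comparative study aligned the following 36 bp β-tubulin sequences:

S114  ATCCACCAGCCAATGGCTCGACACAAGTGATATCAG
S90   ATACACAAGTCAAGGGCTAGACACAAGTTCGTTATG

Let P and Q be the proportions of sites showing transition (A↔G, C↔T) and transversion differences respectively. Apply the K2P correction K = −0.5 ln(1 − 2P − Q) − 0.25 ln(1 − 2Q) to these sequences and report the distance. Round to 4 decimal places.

Differing sites — 3:C/A (Tv); 7:C/A (Tv); 10:C/T (Ti); 14:T/G (Tv); 19:C/A (Tv); 29:G/T (Tv); 30:A/C (Tv); 31:T/G (Tv); 32:A/T (Tv); 34:C/A (Tv); 35:A/T (Tv).
Of the 11 differences, 1 transition and 10 transversions over 36 sites: P = 1/36 = 0.027778, Q = 10/36 = 0.277778.
d = −0.5·ln(0.666666) − 0.25·ln(0.444444) = −0.5·(-0.405466) − 0.25·(-0.810931) = 0.4055.

0.4055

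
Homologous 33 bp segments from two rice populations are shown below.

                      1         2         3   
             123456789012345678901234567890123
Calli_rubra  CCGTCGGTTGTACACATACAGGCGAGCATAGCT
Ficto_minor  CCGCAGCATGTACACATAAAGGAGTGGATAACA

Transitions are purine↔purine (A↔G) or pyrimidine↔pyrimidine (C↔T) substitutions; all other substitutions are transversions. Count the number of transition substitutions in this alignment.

2

Mismatches occur at site 4 (T→C, transition), site 5 (C→A, transversion), site 7 (G→C, transversion), site 8 (T→A, transversion), site 19 (C→A, transversion), site 23 (C→A, transversion), site 25 (A→T, transversion), site 27 (C→G, transversion), site 31 (G→A, transition), site 33 (T→A, transversion).
Of the 10 differences, 2 transitions and 8 transversions, so the answer is 2.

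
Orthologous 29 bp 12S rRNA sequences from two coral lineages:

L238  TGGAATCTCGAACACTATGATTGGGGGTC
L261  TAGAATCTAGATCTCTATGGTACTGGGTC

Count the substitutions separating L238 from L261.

Mismatches occur at site 2 (G→A), site 9 (C→A), site 12 (A→T), site 14 (A→T), site 20 (A→G), site 22 (T→A), site 23 (G→C), site 24 (G→T).
That gives 8 mismatches out of 29 aligned sites, so the Hamming distance is 8.

8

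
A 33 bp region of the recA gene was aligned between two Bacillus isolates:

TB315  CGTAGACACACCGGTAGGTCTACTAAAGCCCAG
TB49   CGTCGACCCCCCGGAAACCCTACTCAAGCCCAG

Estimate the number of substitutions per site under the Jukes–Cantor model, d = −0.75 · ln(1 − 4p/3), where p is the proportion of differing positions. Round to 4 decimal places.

0.2928

The sequences differ at positions 4 (A/C), 8 (A/C), 10 (A/C), 15 (T/A), 17 (G/A), 18 (G/C), 19 (T/C), 25 (A/C).
p = 8/33 = 0.242424.
d = −0.75 · ln(1 − (4/3)·0.242424) = −0.75 · ln(0.676768) = −0.75 · (-0.390427) = 0.2928.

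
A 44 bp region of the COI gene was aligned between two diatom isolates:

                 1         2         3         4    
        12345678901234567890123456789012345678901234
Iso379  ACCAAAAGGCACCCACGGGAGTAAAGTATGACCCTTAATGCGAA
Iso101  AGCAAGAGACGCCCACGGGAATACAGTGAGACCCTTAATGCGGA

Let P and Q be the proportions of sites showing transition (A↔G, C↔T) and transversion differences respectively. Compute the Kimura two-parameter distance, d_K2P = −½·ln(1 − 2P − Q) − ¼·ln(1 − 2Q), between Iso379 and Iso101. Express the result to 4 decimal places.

Differing sites — 2:C/G (Tv); 6:A/G (Ti); 9:G/A (Ti); 11:A/G (Ti); 21:G/A (Ti); 24:A/C (Tv); 28:A/G (Ti); 29:T/A (Tv); 43:A/G (Ti).
Of the 9 differences, 6 transitions and 3 transversions over 44 sites: P = 6/44 = 0.136364, Q = 3/44 = 0.068182.
d = −0.5·ln(0.659090) − 0.25·ln(0.863636) = −0.5·(-0.416895) − 0.25·(-0.146604) = 0.2451.

0.2451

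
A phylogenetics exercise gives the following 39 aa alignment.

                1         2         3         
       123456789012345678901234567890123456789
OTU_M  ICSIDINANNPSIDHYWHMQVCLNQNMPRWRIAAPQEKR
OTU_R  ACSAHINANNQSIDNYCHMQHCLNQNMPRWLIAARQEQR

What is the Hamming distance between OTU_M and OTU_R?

The sequences differ at positions 1 (I/A), 4 (I/A), 5 (D/H), 11 (P/Q), 15 (H/N), 17 (W/C), 21 (V/H), 31 (R/L), 35 (P/R), 38 (K/Q).
That gives 10 mismatches out of 39 aligned sites, so the Hamming distance is 10.

10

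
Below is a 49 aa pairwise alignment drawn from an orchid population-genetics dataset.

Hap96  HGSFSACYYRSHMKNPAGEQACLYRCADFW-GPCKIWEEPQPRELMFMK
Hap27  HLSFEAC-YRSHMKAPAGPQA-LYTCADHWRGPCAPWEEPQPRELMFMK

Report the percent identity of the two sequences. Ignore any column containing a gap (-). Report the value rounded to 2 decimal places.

Excluding the 3 gap columns leaves 46 comparable sites.
Mismatches occur at site 2 (G/L), site 5 (S/E), site 15 (N/A), site 19 (E/P), site 25 (R/T), site 29 (F/H), site 35 (K/A), site 36 (I/P).
38 of the 46 comparable sites match, so the percent identity is 38/46 × 100 = 82.61%.

82.61%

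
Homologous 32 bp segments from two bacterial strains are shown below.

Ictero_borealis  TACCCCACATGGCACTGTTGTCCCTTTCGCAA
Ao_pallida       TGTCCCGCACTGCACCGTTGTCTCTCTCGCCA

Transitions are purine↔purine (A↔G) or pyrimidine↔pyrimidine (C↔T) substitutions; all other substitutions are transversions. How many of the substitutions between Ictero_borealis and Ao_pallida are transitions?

7

Differing sites — 2:A/G (Ti); 3:C/T (Ti); 7:A/G (Ti); 10:T/C (Ti); 11:G/T (Tv); 16:T/C (Ti); 23:C/T (Ti); 26:T/C (Ti); 31:A/C (Tv).
Of the 9 differences, 7 transitions and 2 transversions, so the answer is 7.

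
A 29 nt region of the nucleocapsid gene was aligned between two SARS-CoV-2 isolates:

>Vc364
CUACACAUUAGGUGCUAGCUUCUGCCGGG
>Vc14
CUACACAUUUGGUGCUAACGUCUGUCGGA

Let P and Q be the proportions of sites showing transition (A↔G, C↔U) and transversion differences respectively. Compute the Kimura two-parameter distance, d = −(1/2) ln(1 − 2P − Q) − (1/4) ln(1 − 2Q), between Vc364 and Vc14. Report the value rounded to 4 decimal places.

0.1985

The sequences differ at positions 10 (A/U, transversion), 18 (G/A, transition), 20 (U/G, transversion), 25 (C/U, transition), 29 (G/A, transition).
Of the 5 differences, 3 transitions and 2 transversions over 29 sites: P = 3/29 = 0.103448, Q = 2/29 = 0.068966.
d = −0.5·ln(0.724138) − 0.25·ln(0.862068) = −0.5·(-0.322773) − 0.25·(-0.148421) = 0.1985.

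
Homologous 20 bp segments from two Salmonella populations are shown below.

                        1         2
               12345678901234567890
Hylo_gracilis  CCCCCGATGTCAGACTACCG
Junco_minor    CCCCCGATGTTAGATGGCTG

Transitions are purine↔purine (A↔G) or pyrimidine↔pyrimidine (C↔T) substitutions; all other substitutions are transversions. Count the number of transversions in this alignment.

Differing sites — 11:C/T (Ti); 15:C/T (Ti); 16:T/G (Tv); 17:A/G (Ti); 19:C/T (Ti).
Of the 5 differences, 4 transitions and 1 transversion, so the answer is 1.

1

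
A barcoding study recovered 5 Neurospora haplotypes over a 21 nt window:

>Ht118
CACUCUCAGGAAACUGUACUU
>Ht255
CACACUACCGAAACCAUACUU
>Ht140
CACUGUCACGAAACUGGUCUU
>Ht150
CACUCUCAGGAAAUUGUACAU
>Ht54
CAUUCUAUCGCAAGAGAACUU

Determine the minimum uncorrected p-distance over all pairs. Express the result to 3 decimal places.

Pairwise Hamming distances:
  Ht118 vs Ht255: 6
  Ht118 vs Ht140: 4
  Ht118 vs Ht150: 2
  Ht118 vs Ht54: 8
  Ht255 vs Ht140: 8
  Ht255 vs Ht150: 8
  Ht255 vs Ht54: 8
  Ht140 vs Ht150: 6
  Ht140 vs Ht54: 9
  Ht150 vs Ht54: 9
The smallest is 2 mismatches, between Ht118 and Ht150; p = 2/21 = 0.095.

0.095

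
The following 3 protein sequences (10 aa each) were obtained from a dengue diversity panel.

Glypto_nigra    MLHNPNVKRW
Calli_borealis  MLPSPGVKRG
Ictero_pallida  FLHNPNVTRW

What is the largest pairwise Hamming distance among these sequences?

6

Pairwise Hamming distances:
  Glypto_nigra vs Calli_borealis: 4
  Glypto_nigra vs Ictero_pallida: 2
  Calli_borealis vs Ictero_pallida: 6
The largest is 6, between Calli_borealis and Ictero_pallida.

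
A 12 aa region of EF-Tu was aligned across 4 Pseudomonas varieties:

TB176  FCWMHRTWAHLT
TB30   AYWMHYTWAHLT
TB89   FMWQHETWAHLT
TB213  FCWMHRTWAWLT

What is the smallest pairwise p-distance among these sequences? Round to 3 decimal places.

0.083

Pairwise Hamming distances:
  TB176 vs TB30: 3
  TB176 vs TB89: 3
  TB176 vs TB213: 1
  TB30 vs TB89: 4
  TB30 vs TB213: 4
  TB89 vs TB213: 4
The smallest is 1 mismatch, between TB176 and TB213; p = 1/12 = 0.083.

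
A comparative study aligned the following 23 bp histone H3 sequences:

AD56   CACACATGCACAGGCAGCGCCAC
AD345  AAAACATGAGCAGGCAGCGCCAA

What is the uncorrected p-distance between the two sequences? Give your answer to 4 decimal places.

Differing sites — 1:C/A; 3:C/A; 9:C/A; 10:A/G; 23:C/A.
There are 5 differences over 23 sites, so p = 5/23 = 0.2174.

0.2174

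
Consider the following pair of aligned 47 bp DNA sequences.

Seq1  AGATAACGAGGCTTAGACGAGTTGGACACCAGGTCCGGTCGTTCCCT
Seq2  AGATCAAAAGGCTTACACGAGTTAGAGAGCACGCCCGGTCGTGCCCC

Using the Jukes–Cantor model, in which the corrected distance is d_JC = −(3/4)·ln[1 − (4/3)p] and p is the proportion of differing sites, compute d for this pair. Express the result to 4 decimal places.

0.2805

Differing sites — 5:A/C; 7:C/A; 8:G/A; 16:G/C; 24:G/A; 27:C/G; 29:C/G; 32:G/C; 34:T/C; 43:T/G; 47:T/C.
p = 11/47 = 0.234043.
d = −0.75 · ln(1 − (4/3)·0.234043) = −0.75 · ln(0.687943) = −0.75 · (-0.374049) = 0.2805.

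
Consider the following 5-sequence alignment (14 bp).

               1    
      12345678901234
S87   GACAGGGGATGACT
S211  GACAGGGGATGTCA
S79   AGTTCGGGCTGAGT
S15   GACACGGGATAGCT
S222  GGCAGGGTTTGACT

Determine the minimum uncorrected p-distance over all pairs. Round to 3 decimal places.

0.143

Pairwise Hamming distances:
  S87 vs S211: 2
  S87 vs S79: 7
  S87 vs S15: 3
  S87 vs S222: 3
  S211 vs S79: 9
  S211 vs S15: 4
  S211 vs S222: 5
  S79 vs S15: 8
  S79 vs S222: 7
  S15 vs S222: 6
The smallest is 2 mismatches, between S87 and S211; p = 2/14 = 0.143.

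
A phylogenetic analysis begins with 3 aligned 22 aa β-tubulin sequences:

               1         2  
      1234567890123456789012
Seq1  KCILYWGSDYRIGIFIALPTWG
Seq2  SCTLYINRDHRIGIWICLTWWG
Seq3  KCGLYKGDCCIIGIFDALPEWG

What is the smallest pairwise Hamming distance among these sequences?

8

Pairwise Hamming distances:
  Seq1 vs Seq2: 10
  Seq1 vs Seq3: 8
  Seq2 vs Seq3: 13
The smallest is 8, between Seq1 and Seq3.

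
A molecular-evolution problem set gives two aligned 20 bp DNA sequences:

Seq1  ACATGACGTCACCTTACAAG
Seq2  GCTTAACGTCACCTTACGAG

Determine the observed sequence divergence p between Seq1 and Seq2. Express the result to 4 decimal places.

0.2000

Differing sites — 1:A/G; 3:A/T; 5:G/A; 18:A/G.
There are 4 differences over 20 sites, so p = 4/20 = 0.2000.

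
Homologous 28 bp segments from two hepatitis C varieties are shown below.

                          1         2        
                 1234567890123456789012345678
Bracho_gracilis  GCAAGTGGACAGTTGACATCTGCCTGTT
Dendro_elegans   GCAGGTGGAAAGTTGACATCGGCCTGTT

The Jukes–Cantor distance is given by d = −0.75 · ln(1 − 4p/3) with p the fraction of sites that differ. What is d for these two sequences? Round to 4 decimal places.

Differing sites — 4:A/G; 10:C/A; 21:T/G.
p = 3/28 = 0.107143.
d = −0.75 · ln(1 − (4/3)·0.107143) = −0.75 · ln(0.857143) = −0.75 · (-0.154151) = 0.1156.

0.1156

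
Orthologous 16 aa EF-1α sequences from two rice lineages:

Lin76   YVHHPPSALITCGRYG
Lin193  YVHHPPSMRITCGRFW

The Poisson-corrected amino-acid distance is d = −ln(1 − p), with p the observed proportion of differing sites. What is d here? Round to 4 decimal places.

The sequences differ at positions 8 (A/M), 9 (L/R), 15 (Y/F), 16 (G/W).
p = 4/16 = 0.250000.
d = −ln(1 − 0.250000) = −ln(0.750000) = 0.2877.

0.2877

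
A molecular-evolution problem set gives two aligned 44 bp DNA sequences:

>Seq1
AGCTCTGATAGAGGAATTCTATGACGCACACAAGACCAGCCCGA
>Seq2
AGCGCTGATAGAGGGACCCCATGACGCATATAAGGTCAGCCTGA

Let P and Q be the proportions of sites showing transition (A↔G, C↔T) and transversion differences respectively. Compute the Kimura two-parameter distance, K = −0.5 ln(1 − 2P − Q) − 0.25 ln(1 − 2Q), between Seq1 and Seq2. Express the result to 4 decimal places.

0.2943

Differing sites — 4:T/G (Tv); 15:A/G (Ti); 17:T/C (Ti); 18:T/C (Ti); 20:T/C (Ti); 29:C/T (Ti); 31:C/T (Ti); 35:A/G (Ti); 36:C/T (Ti); 42:C/T (Ti).
Of the 10 differences, 9 transitions and 1 transversion over 44 sites: P = 9/44 = 0.204545, Q = 1/44 = 0.022727.
d = −0.5·ln(0.568183) − 0.25·ln(0.954546) = −0.5·(-0.565312) − 0.25·(-0.046519) = 0.2943.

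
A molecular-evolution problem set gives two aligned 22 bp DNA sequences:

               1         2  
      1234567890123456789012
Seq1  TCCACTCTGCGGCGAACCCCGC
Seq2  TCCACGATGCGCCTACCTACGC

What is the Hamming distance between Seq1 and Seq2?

7

The sequences differ at positions 6 (T/G), 7 (C/A), 12 (G/C), 14 (G/T), 16 (A/C), 18 (C/T), 19 (C/A).
That gives 7 mismatches out of 22 aligned sites, so the Hamming distance is 7.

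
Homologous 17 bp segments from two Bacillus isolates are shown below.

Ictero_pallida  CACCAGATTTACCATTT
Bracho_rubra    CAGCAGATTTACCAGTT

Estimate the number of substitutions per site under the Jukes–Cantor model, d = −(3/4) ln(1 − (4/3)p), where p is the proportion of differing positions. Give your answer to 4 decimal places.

The sequences differ at positions 3 (C/G), 15 (T/G).
p = 2/17 = 0.117647.
d = −0.75 · ln(1 − (4/3)·0.117647) = −0.75 · ln(0.843137) = −0.75 · (-0.170626) = 0.1280.

0.1280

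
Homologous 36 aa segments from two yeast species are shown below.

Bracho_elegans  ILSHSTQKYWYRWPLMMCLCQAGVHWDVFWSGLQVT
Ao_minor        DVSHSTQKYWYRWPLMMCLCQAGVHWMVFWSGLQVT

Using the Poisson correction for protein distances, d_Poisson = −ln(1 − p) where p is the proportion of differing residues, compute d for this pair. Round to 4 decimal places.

Differing sites — 1:I/D; 2:L/V; 27:D/M.
p = 3/36 = 0.083333.
d = −ln(1 − 0.083333) = −ln(0.916667) = 0.0870.

0.0870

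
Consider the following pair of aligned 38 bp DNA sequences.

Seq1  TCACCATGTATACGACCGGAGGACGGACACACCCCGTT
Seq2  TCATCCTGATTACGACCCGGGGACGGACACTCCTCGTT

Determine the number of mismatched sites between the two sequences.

Mismatches occur at site 4 (C→T), site 6 (A→C), site 9 (T→A), site 10 (A→T), site 18 (G→C), site 20 (A→G), site 31 (A→T), site 34 (C→T).
That gives 8 mismatches out of 38 aligned sites, so the Hamming distance is 8.

8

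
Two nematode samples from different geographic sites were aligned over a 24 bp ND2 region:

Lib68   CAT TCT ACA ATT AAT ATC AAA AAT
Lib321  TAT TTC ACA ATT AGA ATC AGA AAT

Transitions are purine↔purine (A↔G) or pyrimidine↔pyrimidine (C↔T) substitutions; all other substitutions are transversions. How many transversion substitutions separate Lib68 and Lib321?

1

The sequences differ at positions 1 (C/T, transition), 5 (C/T, transition), 6 (T/C, transition), 14 (A/G, transition), 15 (T/A, transversion), 20 (A/G, transition).
Of the 6 differences, 5 transitions and 1 transversion, so the answer is 1.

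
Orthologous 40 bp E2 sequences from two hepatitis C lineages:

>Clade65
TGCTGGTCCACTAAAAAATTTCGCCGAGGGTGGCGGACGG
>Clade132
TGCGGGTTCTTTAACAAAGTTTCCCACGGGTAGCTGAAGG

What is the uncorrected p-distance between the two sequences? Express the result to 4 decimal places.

The sequences differ at positions 4 (T/G), 8 (C/T), 10 (A/T), 11 (C/T), 15 (A/C), 19 (T/G), 22 (C/T), 23 (G/C), 26 (G/A), 27 (A/C), 32 (G/A), 35 (G/T), 38 (C/A).
There are 13 differences over 40 sites, so p = 13/40 = 0.3250.

0.3250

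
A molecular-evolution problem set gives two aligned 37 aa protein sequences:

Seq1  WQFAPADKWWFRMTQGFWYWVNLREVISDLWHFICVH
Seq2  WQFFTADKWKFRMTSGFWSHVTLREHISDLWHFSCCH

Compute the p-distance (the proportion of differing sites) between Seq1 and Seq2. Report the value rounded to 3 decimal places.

0.270

Differing sites — 4:A/F; 5:P/T; 10:W/K; 15:Q/S; 19:Y/S; 20:W/H; 22:N/T; 26:V/H; 34:I/S; 36:V/C.
There are 10 differences over 37 sites, so p = 10/37 = 0.270.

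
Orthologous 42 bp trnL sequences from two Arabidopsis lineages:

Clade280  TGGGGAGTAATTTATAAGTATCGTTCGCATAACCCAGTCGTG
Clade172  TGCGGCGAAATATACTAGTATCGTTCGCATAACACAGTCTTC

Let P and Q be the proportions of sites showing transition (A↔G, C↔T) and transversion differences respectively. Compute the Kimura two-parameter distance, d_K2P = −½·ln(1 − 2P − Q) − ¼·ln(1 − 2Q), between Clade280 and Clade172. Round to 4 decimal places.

Mismatches occur at site 3 (G↔C, transversion), site 6 (A↔C, transversion), site 8 (T↔A, transversion), site 12 (T↔A, transversion), site 15 (T↔C, transition), site 16 (A↔T, transversion), site 34 (C↔A, transversion), site 40 (G↔T, transversion), site 42 (G↔C, transversion).
Of the 9 differences, 1 transition and 8 transversions over 42 sites: P = 1/42 = 0.023810, Q = 8/42 = 0.190476.
d = −0.5·ln(0.761904) − 0.25·ln(0.619048) = −0.5·(-0.271935) − 0.25·(-0.479572) = 0.2559.

0.2559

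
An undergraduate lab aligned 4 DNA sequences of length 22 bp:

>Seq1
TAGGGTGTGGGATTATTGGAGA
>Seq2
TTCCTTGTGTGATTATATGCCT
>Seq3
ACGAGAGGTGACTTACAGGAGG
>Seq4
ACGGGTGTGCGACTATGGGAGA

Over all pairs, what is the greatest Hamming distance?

Pairwise Hamming distances:
  Seq1 vs Seq2: 10
  Seq1 vs Seq3: 11
  Seq1 vs Seq4: 5
  Seq2 vs Seq3: 16
  Seq2 vs Seq4: 12
  Seq3 vs Seq4: 11
The largest is 16, between Seq2 and Seq3.

16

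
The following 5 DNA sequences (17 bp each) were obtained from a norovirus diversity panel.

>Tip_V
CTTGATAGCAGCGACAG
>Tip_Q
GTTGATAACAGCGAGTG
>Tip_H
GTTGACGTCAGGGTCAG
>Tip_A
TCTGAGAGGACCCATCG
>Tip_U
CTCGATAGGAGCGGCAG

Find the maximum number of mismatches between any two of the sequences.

Pairwise Hamming distances:
  Tip_V vs Tip_Q: 4
  Tip_V vs Tip_H: 6
  Tip_V vs Tip_A: 8
  Tip_V vs Tip_U: 3
  Tip_Q vs Tip_H: 7
  Tip_Q vs Tip_A: 9
  Tip_Q vs Tip_U: 7
  Tip_H vs Tip_A: 12
  Tip_H vs Tip_U: 8
  Tip_A vs Tip_U: 9
The largest is 12, between Tip_H and Tip_A.

12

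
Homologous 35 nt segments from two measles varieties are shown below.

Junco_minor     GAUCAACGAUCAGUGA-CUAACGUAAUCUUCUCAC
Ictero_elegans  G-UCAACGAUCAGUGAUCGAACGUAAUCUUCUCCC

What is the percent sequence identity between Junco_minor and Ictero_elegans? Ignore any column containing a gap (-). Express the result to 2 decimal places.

Excluding the 2 gap columns leaves 33 comparable sites.
Mismatches occur at site 19 (U→G), site 34 (A→C).
31 of the 33 comparable sites match, so the percent identity is 31/33 × 100 = 93.94%.

93.94%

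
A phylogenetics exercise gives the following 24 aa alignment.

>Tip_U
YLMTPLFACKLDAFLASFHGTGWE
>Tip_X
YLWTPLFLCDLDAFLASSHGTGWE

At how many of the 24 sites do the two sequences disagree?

Mismatches occur at site 3 (M/W), site 8 (A/L), site 10 (K/D), site 18 (F/S).
That gives 4 mismatches out of 24 aligned sites, so the Hamming distance is 4.

4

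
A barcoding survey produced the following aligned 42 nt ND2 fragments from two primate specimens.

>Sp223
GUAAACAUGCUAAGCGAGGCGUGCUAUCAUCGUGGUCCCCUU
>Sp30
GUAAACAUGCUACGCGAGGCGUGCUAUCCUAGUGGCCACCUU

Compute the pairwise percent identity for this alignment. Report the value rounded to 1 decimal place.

Differing sites — 13:A/C; 29:A/C; 31:C/A; 36:U/C; 38:C/A.
37 of the 42 sites match, so the percent identity is 37/42 × 100 = 88.1%.

88.1%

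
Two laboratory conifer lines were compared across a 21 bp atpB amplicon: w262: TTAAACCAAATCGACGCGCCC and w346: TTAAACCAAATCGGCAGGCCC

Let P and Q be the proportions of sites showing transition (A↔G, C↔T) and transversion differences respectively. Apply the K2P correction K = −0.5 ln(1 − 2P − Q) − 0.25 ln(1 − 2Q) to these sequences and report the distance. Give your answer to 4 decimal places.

0.1610

The sequences differ at positions 14 (A/G, transition), 16 (G/A, transition), 17 (C/G, transversion).
Of the 3 differences, 2 transitions and 1 transversion over 21 sites: P = 2/21 = 0.095238, Q = 1/21 = 0.047619.
d = −0.5·ln(0.761905) − 0.25·ln(0.904762) = −0.5·(-0.271933) − 0.25·(-0.100083) = 0.1610.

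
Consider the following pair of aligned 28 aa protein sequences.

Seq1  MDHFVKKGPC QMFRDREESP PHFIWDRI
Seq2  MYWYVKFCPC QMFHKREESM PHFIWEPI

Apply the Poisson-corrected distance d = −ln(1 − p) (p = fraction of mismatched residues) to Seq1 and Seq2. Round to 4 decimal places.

Mismatches occur at site 2 (D↔Y), site 3 (H↔W), site 4 (F↔Y), site 7 (K↔F), site 8 (G↔C), site 14 (R↔H), site 15 (D↔K), site 20 (P↔M), site 26 (D↔E), site 27 (R↔P).
p = 10/28 = 0.357143.
d = −ln(1 − 0.357143) = −ln(0.642857) = 0.4418.

0.4418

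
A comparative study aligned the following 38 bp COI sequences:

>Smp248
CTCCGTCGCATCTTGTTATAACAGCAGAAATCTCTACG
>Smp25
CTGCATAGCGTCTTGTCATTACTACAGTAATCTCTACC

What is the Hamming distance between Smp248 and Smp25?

10

Mismatches occur at site 3 (C/G), site 5 (G/A), site 7 (C/A), site 10 (A/G), site 17 (T/C), site 20 (A/T), site 23 (A/T), site 24 (G/A), site 28 (A/T), site 38 (G/C).
That gives 10 mismatches out of 38 aligned sites, so the Hamming distance is 10.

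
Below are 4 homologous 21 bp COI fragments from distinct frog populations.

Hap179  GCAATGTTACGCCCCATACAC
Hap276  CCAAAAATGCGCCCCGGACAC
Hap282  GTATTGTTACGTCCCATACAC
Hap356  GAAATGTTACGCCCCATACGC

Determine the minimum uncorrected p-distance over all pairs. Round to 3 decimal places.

Pairwise Hamming distances:
  Hap179 vs Hap276: 7
  Hap179 vs Hap282: 3
  Hap179 vs Hap356: 2
  Hap276 vs Hap282: 10
  Hap276 vs Hap356: 9
  Hap282 vs Hap356: 4
The smallest is 2 mismatches, between Hap179 and Hap356; p = 2/21 = 0.095.

0.095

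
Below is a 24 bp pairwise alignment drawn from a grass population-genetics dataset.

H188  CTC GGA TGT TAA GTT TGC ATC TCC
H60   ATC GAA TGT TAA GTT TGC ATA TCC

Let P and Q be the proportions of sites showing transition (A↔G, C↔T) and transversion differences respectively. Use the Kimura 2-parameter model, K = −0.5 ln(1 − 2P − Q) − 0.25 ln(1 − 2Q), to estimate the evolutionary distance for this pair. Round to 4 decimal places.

0.1367

Mismatches occur at site 1 (C→A, transversion), site 5 (G→A, transition), site 21 (C→A, transversion).
Of the 3 differences, 1 transition and 2 transversions over 24 sites: P = 1/24 = 0.041667, Q = 2/24 = 0.083333.
d = −0.5·ln(0.833333) − 0.25·ln(0.833334) = −0.5·(-0.182322) − 0.25·(-0.182321) = 0.1367.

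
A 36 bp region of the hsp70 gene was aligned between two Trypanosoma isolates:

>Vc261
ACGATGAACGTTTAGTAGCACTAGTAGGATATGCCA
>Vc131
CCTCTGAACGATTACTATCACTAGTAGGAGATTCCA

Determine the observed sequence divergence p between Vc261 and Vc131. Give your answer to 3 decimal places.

Differing sites — 1:A/C; 3:G/T; 4:A/C; 11:T/A; 15:G/C; 18:G/T; 30:T/G; 33:G/T.
There are 8 differences over 36 sites, so p = 8/36 = 0.222.

0.222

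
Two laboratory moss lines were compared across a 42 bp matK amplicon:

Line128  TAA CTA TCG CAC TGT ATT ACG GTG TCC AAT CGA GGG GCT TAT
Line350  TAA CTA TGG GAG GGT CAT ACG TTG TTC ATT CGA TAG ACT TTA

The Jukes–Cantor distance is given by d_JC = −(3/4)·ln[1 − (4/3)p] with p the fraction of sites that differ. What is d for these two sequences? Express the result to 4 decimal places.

0.4408

Differing sites — 8:C/G; 10:C/G; 12:C/G; 13:T/G; 16:A/C; 17:T/A; 22:G/T; 26:C/T; 29:A/T; 34:G/T; 35:G/A; 37:G/A; 41:A/T; 42:T/A.
p = 14/42 = 0.333333.
d = −0.75 · ln(1 − (4/3)·0.333333) = −0.75 · ln(0.555556) = −0.75 · (-0.587786) = 0.4408.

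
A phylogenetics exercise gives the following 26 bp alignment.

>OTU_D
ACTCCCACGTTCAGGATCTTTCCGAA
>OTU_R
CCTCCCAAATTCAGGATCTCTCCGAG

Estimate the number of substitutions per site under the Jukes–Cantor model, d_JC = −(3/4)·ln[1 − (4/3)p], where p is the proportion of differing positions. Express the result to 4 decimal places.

0.2222

Mismatches occur at site 1 (A→C), site 8 (C→A), site 9 (G→A), site 20 (T→C), site 26 (A→G).
p = 5/26 = 0.192308.
d = −0.75 · ln(1 − (4/3)·0.192308) = −0.75 · ln(0.743589) = −0.75 · (-0.296267) = 0.2222.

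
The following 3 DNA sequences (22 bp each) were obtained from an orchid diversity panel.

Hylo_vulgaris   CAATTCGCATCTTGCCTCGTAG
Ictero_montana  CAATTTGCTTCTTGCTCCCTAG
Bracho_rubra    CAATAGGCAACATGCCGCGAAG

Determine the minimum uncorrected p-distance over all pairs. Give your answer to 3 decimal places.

0.227

Pairwise Hamming distances:
  Hylo_vulgaris vs Ictero_montana: 5
  Hylo_vulgaris vs Bracho_rubra: 6
  Ictero_montana vs Bracho_rubra: 9
The smallest is 5 mismatches, between Hylo_vulgaris and Ictero_montana; p = 5/22 = 0.227.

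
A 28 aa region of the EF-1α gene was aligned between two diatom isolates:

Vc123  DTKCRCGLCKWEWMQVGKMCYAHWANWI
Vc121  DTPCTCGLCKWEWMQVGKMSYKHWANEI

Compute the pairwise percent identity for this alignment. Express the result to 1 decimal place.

The sequences differ at positions 3 (K/P), 5 (R/T), 20 (C/S), 22 (A/K), 27 (W/E).
23 of the 28 sites match, so the percent identity is 23/28 × 100 = 82.1%.

82.1%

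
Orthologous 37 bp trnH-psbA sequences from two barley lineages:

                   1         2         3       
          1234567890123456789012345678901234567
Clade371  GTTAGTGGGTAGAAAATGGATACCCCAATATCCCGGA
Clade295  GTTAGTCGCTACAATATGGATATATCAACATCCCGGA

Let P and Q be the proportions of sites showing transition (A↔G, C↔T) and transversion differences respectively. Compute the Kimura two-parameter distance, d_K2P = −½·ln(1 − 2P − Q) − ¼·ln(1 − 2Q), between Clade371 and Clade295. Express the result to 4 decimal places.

Mismatches occur at site 7 (G/C, transversion), site 9 (G/C, transversion), site 12 (G/C, transversion), site 15 (A/T, transversion), site 23 (C/T, transition), site 24 (C/A, transversion), site 25 (C/T, transition), site 29 (T/C, transition).
Of the 8 differences, 3 transitions and 5 transversions over 37 sites: P = 3/37 = 0.081081, Q = 5/37 = 0.135135.
d = −0.5·ln(0.702703) − 0.25·ln(0.729730) = −0.5·(-0.352821) − 0.25·(-0.315081) = 0.2552.

0.2552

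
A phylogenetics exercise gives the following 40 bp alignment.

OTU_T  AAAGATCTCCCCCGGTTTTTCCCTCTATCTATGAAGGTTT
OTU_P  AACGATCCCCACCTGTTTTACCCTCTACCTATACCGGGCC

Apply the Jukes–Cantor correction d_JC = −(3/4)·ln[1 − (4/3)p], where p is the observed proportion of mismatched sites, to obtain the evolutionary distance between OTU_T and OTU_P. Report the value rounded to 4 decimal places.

0.3831

Mismatches occur at site 3 (A/C), site 8 (T/C), site 11 (C/A), site 14 (G/T), site 20 (T/A), site 28 (T/C), site 33 (G/A), site 34 (A/C), site 35 (A/C), site 38 (T/G), site 39 (T/C), site 40 (T/C).
p = 12/40 = 0.300000.
d = −0.75 · ln(1 − (4/3)·0.300000) = −0.75 · ln(0.600000) = −0.75 · (-0.510826) = 0.3831.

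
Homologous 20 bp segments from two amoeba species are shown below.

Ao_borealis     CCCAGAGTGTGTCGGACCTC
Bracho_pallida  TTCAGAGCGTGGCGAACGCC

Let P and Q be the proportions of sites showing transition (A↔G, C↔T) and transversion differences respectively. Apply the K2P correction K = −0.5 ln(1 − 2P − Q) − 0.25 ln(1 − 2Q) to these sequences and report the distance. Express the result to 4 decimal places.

Differing sites — 1:C/T (Ti); 2:C/T (Ti); 8:T/C (Ti); 12:T/G (Tv); 15:G/A (Ti); 18:C/G (Tv); 19:T/C (Ti).
Of the 7 differences, 5 transitions and 2 transversions over 20 sites: P = 5/20 = 0.250000, Q = 2/20 = 0.100000.
d = −0.5·ln(0.400000) − 0.25·ln(0.800000) = −0.5·(-0.916291) − 0.25·(-0.223144) = 0.5139.

0.5139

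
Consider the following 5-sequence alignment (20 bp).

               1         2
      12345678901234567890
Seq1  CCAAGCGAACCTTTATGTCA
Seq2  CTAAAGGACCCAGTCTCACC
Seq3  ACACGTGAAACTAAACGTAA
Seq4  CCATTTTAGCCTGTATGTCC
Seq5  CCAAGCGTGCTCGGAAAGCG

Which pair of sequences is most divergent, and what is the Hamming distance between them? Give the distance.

Pairwise Hamming distances:
  Seq1 vs Seq2: 10
  Seq1 vs Seq3: 8
  Seq1 vs Seq4: 7
  Seq1 vs Seq5: 10
  Seq2 vs Seq3: 16
  Seq2 vs Seq4: 10
  Seq2 vs Seq5: 13
  Seq3 vs Seq4: 11
  Seq3 vs Seq5: 15
  Seq4 vs Seq5: 12
The largest is 16, between Seq2 and Seq3.

16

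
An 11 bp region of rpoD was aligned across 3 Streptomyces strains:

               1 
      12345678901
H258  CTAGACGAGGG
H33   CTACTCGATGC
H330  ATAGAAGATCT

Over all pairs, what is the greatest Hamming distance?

6

Pairwise Hamming distances:
  H258 vs H33: 4
  H258 vs H330: 5
  H33 vs H330: 6
The largest is 6, between H33 and H330.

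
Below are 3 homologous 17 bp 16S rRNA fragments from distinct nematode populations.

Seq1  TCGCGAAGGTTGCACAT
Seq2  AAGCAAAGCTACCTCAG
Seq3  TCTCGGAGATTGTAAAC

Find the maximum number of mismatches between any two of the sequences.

Pairwise Hamming distances:
  Seq1 vs Seq2: 8
  Seq1 vs Seq3: 6
  Seq2 vs Seq3: 12
The largest is 12, between Seq2 and Seq3.

12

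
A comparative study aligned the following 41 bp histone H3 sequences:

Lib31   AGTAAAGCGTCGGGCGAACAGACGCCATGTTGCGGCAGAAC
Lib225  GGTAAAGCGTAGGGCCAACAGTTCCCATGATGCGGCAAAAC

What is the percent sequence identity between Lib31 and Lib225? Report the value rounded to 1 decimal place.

80.5%

The sequences differ at positions 1 (A/G), 11 (C/A), 16 (G/C), 22 (A/T), 23 (C/T), 24 (G/C), 30 (T/A), 38 (G/A).
33 of the 41 sites match, so the percent identity is 33/41 × 100 = 80.5%.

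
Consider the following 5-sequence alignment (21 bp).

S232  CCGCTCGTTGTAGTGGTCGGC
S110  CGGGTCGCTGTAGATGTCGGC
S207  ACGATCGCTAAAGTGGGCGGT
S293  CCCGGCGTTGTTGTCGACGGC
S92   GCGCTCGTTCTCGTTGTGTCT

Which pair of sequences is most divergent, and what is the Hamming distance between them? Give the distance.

12

Pairwise Hamming distances:
  S232 vs S110: 5
  S232 vs S207: 7
  S232 vs S293: 6
  S232 vs S92: 8
  S110 vs S207: 9
  S110 vs S293: 8
  S110 vs S92: 11
  S207 vs S293: 11
  S207 vs S92: 11
  S293 vs S92: 12
The largest is 12, between S293 and S92.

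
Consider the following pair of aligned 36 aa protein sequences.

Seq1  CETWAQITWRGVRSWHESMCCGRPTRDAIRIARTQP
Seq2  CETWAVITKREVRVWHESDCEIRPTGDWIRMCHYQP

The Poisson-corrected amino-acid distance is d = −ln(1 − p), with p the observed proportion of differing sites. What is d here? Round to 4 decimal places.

Mismatches occur at site 6 (Q↔V), site 9 (W↔K), site 11 (G↔E), site 14 (S↔V), site 19 (M↔D), site 21 (C↔E), site 22 (G↔I), site 26 (R↔G), site 28 (A↔W), site 31 (I↔M), site 32 (A↔C), site 33 (R↔H), site 34 (T↔Y).
p = 13/36 = 0.361111.
d = −ln(1 − 0.361111) = −ln(0.638889) = 0.4480.

0.4480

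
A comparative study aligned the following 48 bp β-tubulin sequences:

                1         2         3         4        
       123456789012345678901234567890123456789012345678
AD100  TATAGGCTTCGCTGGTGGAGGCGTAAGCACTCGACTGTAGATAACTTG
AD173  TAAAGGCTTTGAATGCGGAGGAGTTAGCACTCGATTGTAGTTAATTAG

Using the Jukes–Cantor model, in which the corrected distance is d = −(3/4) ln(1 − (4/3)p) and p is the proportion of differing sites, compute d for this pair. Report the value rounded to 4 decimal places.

0.3041

Mismatches occur at site 3 (T→A), site 10 (C→T), site 12 (C→A), site 13 (T→A), site 14 (G→T), site 16 (T→C), site 22 (C→A), site 25 (A→T), site 35 (C→T), site 41 (A→T), site 45 (C→T), site 47 (T→A).
p = 12/48 = 0.250000.
d = −0.75 · ln(1 − (4/3)·0.250000) = −0.75 · ln(0.666667) = −0.75 · (-0.405465) = 0.3041.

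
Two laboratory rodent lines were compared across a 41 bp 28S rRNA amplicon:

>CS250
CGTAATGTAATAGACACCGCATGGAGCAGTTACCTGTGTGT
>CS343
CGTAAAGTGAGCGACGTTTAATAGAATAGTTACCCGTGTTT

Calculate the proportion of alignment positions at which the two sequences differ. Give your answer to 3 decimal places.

0.341

Mismatches occur at site 6 (T/A), site 9 (A/G), site 11 (T/G), site 12 (A/C), site 16 (A/G), site 17 (C/T), site 18 (C/T), site 19 (G/T), site 20 (C/A), site 23 (G/A), site 26 (G/A), site 27 (C/T), site 35 (T/C), site 40 (G/T).
There are 14 differences over 41 sites, so p = 14/41 = 0.341.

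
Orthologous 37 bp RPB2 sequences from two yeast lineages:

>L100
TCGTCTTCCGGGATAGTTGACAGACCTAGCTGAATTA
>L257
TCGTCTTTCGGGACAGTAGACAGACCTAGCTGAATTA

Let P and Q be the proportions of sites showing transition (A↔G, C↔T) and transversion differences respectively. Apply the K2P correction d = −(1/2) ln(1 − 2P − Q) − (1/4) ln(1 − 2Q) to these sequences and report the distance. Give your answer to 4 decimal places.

0.0865

Differing sites — 8:C/T (Ti); 14:T/C (Ti); 18:T/A (Tv).
Of the 3 differences, 2 transitions and 1 transversion over 37 sites: P = 2/37 = 0.054054, Q = 1/37 = 0.027027.
d = −0.5·ln(0.864865) − 0.25·ln(0.945946) = −0.5·(-0.145182) − 0.25·(-0.055570) = 0.0865.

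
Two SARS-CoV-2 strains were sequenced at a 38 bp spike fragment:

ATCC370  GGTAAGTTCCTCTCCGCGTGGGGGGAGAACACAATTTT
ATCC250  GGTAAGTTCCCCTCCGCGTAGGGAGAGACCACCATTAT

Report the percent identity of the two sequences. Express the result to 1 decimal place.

Differing sites — 11:T/C; 20:G/A; 24:G/A; 29:A/C; 33:A/C; 37:T/A.
32 of the 38 sites match, so the percent identity is 32/38 × 100 = 84.2%.

84.2%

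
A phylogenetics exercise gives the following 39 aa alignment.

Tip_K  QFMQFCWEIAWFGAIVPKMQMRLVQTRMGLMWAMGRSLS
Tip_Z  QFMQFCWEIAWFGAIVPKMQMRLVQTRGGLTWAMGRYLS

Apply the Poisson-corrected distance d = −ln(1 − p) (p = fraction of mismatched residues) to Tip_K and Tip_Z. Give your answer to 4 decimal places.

0.0800

Mismatches occur at site 28 (M/G), site 31 (M/T), site 37 (S/Y).
p = 3/39 = 0.076923.
d = −ln(1 − 0.076923) = −ln(0.923077) = 0.0800.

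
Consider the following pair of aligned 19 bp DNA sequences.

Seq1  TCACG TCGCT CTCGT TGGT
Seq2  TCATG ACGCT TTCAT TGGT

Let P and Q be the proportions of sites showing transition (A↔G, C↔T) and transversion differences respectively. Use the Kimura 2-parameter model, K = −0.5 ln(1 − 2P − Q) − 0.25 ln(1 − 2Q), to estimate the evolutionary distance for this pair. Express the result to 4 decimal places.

0.2576

The sequences differ at positions 4 (C/T, transition), 6 (T/A, transversion), 11 (C/T, transition), 14 (G/A, transition).
Of the 4 differences, 3 transitions and 1 transversion over 19 sites: P = 3/19 = 0.157895, Q = 1/19 = 0.052632.
d = −0.5·ln(0.631578) − 0.25·ln(0.894736) = −0.5·(-0.459534) − 0.25·(-0.111227) = 0.2576.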